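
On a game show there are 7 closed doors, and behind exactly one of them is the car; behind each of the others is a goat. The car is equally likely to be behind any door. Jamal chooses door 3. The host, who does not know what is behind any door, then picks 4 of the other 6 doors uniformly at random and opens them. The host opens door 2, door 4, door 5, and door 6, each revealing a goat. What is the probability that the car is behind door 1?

1/3

Because the host chose which doors to open without knowing where the car is, the choice is independent of the prize location. Learning that none of the 4 opened doors holds the car simply rules out those 4 locations and leaves the remaining 3 doors still equally likely by symmetry.
So P(the car behind door 1) = 1/3.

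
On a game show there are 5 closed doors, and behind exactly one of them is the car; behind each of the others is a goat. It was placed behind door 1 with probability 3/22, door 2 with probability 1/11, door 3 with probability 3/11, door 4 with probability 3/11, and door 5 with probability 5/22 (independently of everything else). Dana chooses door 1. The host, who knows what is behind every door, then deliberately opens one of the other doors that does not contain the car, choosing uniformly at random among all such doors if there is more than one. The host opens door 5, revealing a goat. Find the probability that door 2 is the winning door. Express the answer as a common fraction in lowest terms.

8/65

Apply Bayes' rule, conditioning on where the car actually is.
If it is behind door 1 (prior 3/22): the host has 4 equally likely choices, so probability 1/4; weight (3/22)·(1/4) = 3/88.
If it is behind door 2 (prior 1/11): the host has 3 equally likely choices, so probability 1/3; weight (1/11)·(1/3) = 1/33.
If it is behind either of doors 3 and 4 (prior 3/11 each): the host has 3 equally likely choices, so probability 1/3; weight (3/11)·(1/3) = 1/11 each.
If it is behind door 5 (prior 5/22): the host opened door 5, so this case is ruled out; weight (5/22)·0 = 0.
The weights sum to 65/264.
So P(the car behind door 2 | the host opened door 5) = (1/33) / (65/264) = 8/65.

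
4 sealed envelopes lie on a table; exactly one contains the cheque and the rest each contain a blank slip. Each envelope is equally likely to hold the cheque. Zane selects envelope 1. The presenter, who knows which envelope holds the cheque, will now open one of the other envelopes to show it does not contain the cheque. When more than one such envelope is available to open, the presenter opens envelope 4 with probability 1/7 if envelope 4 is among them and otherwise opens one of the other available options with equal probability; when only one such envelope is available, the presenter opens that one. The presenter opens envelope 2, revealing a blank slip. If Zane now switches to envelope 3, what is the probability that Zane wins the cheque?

Consider each possible location of the cheque in turn.
If it is in envelope 1 (prior 1/4): envelope 4 is available but not opened; envelope 2 gets probability (1 − 1/7)/2 = 3/7; weight (1/4)·(3/7) = 3/28.
If it is in envelope 2 (prior 1/4): the presenter opened envelope 2, so this case is ruled out; weight (1/4)·0 = 0.
If it is in envelope 3 (prior 1/4): envelope 4 is available but not opened, probability 6/7; weight (1/4)·(6/7) = 3/14.
If it is in envelope 4 (prior 1/4): envelope 4 holds the prize so is unavailable; the presenter chooses uniformly among the 2 others, probability 1/2; weight (1/4)·(1/2) = 1/8.
The weights sum to 25/56.
So P(the cheque in envelope 3 | the presenter opened envelope 2) = (3/14) / (25/56) = 12/25.

12/25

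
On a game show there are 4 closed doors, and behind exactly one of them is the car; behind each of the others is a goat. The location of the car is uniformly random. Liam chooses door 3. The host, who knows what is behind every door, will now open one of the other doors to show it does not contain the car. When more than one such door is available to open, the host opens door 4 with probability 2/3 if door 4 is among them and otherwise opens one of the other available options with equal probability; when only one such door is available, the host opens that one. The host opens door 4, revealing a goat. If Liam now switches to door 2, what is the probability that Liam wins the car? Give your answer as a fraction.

Condition on the true location of the car.
If it is behind any of doors 1, 2, and 3 (prior 1/4 each): door 4 is available, opened with probability 2/3; weight (1/4)·(2/3) = 1/6 each.
If it is behind door 4 (prior 1/4): the host opened door 4, so this case is ruled out; weight (1/4)·0 = 0.
The weights sum to 1/2.
So P(the car behind door 2 | the host opened door 4) = (1/6) / (1/2) = 1/3.

1/3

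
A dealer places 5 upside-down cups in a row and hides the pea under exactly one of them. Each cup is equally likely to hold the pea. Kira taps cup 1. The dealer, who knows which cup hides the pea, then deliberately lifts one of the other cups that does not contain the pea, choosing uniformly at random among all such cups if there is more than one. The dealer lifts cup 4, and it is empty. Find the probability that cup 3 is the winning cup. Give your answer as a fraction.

Condition on the true location of the pea.
If it is under cup 1 (prior 1/5): the dealer has 4 equally likely choices, so probability 1/4; weight (1/5)·(1/4) = 1/20.
If it is under any of cups 2, 3, and 5 (prior 1/5 each): the dealer has 3 equally likely choices, so probability 1/3; weight (1/5)·(1/3) = 1/15 each.
If it is under cup 4 (prior 1/5): the dealer opened cup 4, so this case is ruled out; weight (1/5)·0 = 0.
The weights sum to 1/4.
So P(the pea under cup 3 | the dealer opened cup 4) = (1/15) / (1/4) = 4/15.

4/15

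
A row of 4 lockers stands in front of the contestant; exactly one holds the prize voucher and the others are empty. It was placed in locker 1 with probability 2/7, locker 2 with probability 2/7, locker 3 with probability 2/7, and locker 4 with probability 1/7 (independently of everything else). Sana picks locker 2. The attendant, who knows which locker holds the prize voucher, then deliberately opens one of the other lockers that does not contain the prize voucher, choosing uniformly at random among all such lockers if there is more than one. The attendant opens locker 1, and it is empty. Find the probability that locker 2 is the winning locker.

Apply Bayes' rule, conditioning on where the prize voucher actually is.
If it is in locker 1 (prior 2/7): the attendant opened locker 1, so this case is ruled out; weight (2/7)·0 = 0.
If it is in locker 2 (prior 2/7): the attendant has 3 equally likely choices, so probability 1/3; weight (2/7)·(1/3) = 2/21.
If it is in locker 3 (prior 2/7): the attendant has 2 equally likely choices, so probability 1/2; weight (2/7)·(1/2) = 1/7.
If it is in locker 4 (prior 1/7): the attendant has 2 equally likely choices, so probability 1/2; weight (1/7)·(1/2) = 1/14.
The weights sum to 13/42.
So P(the prize voucher in locker 2 | the attendant opened locker 1) = (2/21) / (13/42) = 4/13.

4/13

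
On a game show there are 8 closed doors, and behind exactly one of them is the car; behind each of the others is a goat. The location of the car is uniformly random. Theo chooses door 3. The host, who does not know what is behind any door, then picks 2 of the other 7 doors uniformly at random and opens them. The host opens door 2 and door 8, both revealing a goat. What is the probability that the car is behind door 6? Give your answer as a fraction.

Because the host chose which doors to open without knowing where the car is, the choice is independent of the prize location. Learning that none of the 2 opened doors holds the car simply rules out those 2 locations and leaves the remaining 6 doors still equally likely by symmetry.
So P(the car behind door 6) = 1/6.

1/6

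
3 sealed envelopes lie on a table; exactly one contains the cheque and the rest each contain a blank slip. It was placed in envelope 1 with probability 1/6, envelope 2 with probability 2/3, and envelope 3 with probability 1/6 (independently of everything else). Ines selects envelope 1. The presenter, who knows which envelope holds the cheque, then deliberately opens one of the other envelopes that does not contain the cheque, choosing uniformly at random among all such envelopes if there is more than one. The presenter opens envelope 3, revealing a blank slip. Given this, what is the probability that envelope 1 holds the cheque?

1/9

Condition on the true location of the cheque.
If it is in envelope 1 (prior 1/6): the presenter has 2 equally likely choices, so probability 1/2; weight (1/6)·(1/2) = 1/12.
If it is in envelope 2 (prior 2/3): the presenter has no choice, probability 1; weight (2/3)·1 = 2/3.
If it is in envelope 3 (prior 1/6): the presenter opened envelope 3, so this case is ruled out; weight (1/6)·0 = 0.
The weights sum to 3/4.
So P(the cheque in envelope 1 | the presenter opened envelope 3) = (1/12) / (3/4) = 1/9.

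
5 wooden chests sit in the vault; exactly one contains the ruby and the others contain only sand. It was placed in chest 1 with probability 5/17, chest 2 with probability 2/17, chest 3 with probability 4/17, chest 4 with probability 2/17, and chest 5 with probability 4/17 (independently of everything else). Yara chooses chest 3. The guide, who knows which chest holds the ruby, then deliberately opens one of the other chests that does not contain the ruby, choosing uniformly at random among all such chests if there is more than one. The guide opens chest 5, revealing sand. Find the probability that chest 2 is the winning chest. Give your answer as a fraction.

1/6

Consider each possible location of the ruby in turn.
If it is in chest 1 (prior 5/17): the guide has 3 equally likely choices, so probability 1/3; weight (5/17)·(1/3) = 5/51.
If it is in either of chests 2 and 4 (prior 2/17 each): the guide has 3 equally likely choices, so probability 1/3; weight (2/17)·(1/3) = 2/51 each.
If it is in chest 3 (prior 4/17): the guide has 4 equally likely choices, so probability 1/4; weight (4/17)·(1/4) = 1/17.
If it is in chest 5 (prior 4/17): the guide opened chest 5, so this case is ruled out; weight (4/17)·0 = 0.
The weights sum to 4/17.
So P(the ruby in chest 2 | the guide opened chest 5) = (2/51) / (4/17) = 1/6.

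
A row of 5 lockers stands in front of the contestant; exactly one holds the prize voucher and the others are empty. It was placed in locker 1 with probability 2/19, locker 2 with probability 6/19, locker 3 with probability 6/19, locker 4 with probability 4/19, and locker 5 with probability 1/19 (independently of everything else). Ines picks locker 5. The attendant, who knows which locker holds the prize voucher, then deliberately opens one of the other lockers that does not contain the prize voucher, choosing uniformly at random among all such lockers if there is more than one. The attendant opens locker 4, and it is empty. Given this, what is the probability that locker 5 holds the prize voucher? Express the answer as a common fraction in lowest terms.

3/59

Apply Bayes' rule, conditioning on where the prize voucher actually is.
If it is in locker 1 (prior 2/19): the attendant has 3 equally likely choices, so probability 1/3; weight (2/19)·(1/3) = 2/57.
If it is in either of lockers 2 and 3 (prior 6/19 each): the attendant has 3 equally likely choices, so probability 1/3; weight (6/19)·(1/3) = 2/19 each.
If it is in locker 4 (prior 4/19): the attendant opened locker 4, so this case is ruled out; weight (4/19)·0 = 0.
If it is in locker 5 (prior 1/19): the attendant has 4 equally likely choices, so probability 1/4; weight (1/19)·(1/4) = 1/76.
The weights sum to 59/228.
So P(the prize voucher in locker 5 | the attendant opened locker 4) = (1/76) / (59/228) = 3/59.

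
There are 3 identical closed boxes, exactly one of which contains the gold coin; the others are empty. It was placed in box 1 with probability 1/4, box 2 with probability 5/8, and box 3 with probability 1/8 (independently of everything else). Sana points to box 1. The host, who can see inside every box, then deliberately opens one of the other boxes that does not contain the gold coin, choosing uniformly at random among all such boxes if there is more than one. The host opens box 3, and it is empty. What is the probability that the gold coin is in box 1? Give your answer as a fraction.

Apply Bayes' rule, conditioning on where the gold coin actually is.
If it is in box 1 (prior 1/4): the host has 2 equally likely choices, so probability 1/2; weight (1/4)·(1/2) = 1/8.
If it is in box 2 (prior 5/8): the host has no choice, probability 1; weight (5/8)·1 = 5/8.
If it is in box 3 (prior 1/8): the host opened box 3, so this case is ruled out; weight (1/8)·0 = 0.
The weights sum to 3/4.
So P(the gold coin in box 1 | the host opened box 3) = (1/8) / (3/4) = 1/6.

1/6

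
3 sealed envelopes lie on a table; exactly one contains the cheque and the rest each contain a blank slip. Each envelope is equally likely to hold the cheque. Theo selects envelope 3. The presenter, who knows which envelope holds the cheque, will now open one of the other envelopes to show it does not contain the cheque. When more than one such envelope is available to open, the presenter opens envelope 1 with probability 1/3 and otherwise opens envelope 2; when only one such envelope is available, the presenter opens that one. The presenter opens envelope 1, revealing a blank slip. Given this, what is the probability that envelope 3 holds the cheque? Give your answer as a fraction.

Consider each possible location of the cheque in turn.
If it is in envelope 1 (prior 1/3): the presenter opened envelope 1, so this case is ruled out; weight (1/3)·0 = 0.
If it is in envelope 2 (prior 1/3): only envelope 1 is available, probability 1; weight (1/3)·1 = 1/3.
If it is in envelope 3 (prior 1/3): envelope 1 is available, opened with probability 1/3; weight (1/3)·(1/3) = 1/9.
The weights sum to 4/9.
So P(the cheque in envelope 3 | the presenter opened envelope 1) = (1/9) / (4/9) = 1/4.

1/4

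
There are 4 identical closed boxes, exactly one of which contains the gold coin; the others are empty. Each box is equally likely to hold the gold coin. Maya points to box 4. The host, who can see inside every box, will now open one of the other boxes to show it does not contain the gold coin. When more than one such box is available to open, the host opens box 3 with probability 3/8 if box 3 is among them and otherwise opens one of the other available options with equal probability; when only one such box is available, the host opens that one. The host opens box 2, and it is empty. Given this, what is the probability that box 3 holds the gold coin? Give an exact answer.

Consider each possible location of the gold coin in turn.
If it is in box 1 (prior 1/4): box 3 is available but not opened, probability 5/8; weight (1/4)·(5/8) = 5/32.
If it is in box 2 (prior 1/4): the host opened box 2, so this case is ruled out; weight (1/4)·0 = 0.
If it is in box 3 (prior 1/4): box 3 holds the prize so is unavailable; the host chooses uniformly among the 2 others, probability 1/2; weight (1/4)·(1/2) = 1/8.
If it is in box 4 (prior 1/4): box 3 is available but not opened; box 2 gets probability (1 − 3/8)/2 = 5/16; weight (1/4)·(5/16) = 5/64.
The weights sum to 23/64.
So P(the gold coin in box 3 | the host opened box 2) = (1/8) / (23/64) = 8/23.

8/23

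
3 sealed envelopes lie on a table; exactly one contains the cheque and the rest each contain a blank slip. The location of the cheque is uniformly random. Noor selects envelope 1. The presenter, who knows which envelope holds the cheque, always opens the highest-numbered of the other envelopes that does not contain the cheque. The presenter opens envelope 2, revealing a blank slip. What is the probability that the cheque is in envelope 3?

Apply Bayes' rule, conditioning on where the cheque actually is.
If it is in envelope 1 (prior 1/3): the presenter would have opened envelope 3 instead, probability 0; weight (1/3)·0 = 0.
If it is in envelope 2 (prior 1/3): the presenter opened envelope 2, so this case is ruled out; weight (1/3)·0 = 0.
If it is in envelope 3 (prior 1/3): envelope 2 is the highest-numbered option available, probability 1; weight (1/3)·1 = 1/3.
The weights sum to 1/3.
So P(the cheque in envelope 3 | the presenter opened envelope 2) = (1/3) / (1/3) = 1.

1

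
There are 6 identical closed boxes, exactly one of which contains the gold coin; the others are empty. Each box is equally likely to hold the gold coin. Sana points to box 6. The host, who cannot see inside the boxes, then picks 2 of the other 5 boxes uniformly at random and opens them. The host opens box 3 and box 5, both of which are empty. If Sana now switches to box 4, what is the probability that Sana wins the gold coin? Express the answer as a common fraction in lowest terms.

Because the host chose which boxes to open without knowing where the gold coin is, the choice is independent of the prize location. Learning that none of the 2 opened boxes holds the gold coin simply rules out those 2 locations and leaves the remaining 4 boxes still equally likely by symmetry.
So P(the gold coin in box 4) = 1/4.

1/4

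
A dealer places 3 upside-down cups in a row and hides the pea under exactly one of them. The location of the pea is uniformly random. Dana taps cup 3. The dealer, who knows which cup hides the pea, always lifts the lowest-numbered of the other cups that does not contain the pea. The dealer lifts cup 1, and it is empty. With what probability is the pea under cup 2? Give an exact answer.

Consider each possible location of the pea in turn.
If it is under cup 1 (prior 1/3): the dealer opened cup 1, so this case is ruled out; weight (1/3)·0 = 0.
If it is under either of cups 2 and 3 (prior 1/3 each): cup 1 is the lowest-numbered option available, probability 1; weight (1/3)·1 = 1/3 each.
The weights sum to 2/3.
So P(the pea under cup 2 | the dealer opened cup 1) = (1/3) / (2/3) = 1/2.

1/2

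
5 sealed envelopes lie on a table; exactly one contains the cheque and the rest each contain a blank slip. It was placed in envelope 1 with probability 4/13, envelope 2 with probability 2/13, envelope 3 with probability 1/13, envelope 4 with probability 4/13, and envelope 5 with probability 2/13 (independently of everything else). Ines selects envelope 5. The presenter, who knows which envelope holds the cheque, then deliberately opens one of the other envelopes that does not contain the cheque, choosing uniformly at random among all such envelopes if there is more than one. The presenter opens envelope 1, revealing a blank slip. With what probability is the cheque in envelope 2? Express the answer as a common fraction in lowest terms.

Condition on the true location of the cheque.
If it is in envelope 1 (prior 4/13): the presenter opened envelope 1, so this case is ruled out; weight (4/13)·0 = 0.
If it is in envelope 2 (prior 2/13): the presenter has 3 equally likely choices, so probability 1/3; weight (2/13)·(1/3) = 2/39.
If it is in envelope 3 (prior 1/13): the presenter has 3 equally likely choices, so probability 1/3; weight (1/13)·(1/3) = 1/39.
If it is in envelope 4 (prior 4/13): the presenter has 3 equally likely choices, so probability 1/3; weight (4/13)·(1/3) = 4/39.
If it is in envelope 5 (prior 2/13): the presenter has 4 equally likely choices, so probability 1/4; weight (2/13)·(1/4) = 1/26.
The weights sum to 17/78.
So P(the cheque in envelope 2 | the presenter opened envelope 1) = (2/39) / (17/78) = 4/17.

4/17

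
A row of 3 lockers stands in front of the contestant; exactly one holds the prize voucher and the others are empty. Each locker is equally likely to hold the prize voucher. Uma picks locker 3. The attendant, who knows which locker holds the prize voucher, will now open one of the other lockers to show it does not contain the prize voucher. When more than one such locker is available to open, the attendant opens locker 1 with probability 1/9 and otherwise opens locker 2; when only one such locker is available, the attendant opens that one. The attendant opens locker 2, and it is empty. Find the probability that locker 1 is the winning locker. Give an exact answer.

Condition on the true location of the prize voucher.
If it is in locker 1 (prior 1/3): only locker 2 is available, probability 1; weight (1/3)·1 = 1/3.
If it is in locker 2 (prior 1/3): the attendant opened locker 2, so this case is ruled out; weight (1/3)·0 = 0.
If it is in locker 3 (prior 1/3): locker 1 is available but not opened, probability 8/9; weight (1/3)·(8/9) = 8/27.
The weights sum to 17/27.
So P(the prize voucher in locker 1 | the attendant opened locker 2) = (1/3) / (17/27) = 9/17.

9/17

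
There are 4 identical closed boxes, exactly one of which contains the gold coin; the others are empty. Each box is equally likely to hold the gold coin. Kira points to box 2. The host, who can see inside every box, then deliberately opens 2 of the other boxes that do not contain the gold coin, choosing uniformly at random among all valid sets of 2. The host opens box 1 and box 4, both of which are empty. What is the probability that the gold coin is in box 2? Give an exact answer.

Consider each possible location of the gold coin in turn.
If it is in either of boxes 1 and 4 (prior 1/4 each): that box was opened and seen not to hold the prize — ruled out; weight (1/4)·0 = 0 each.
If it is in box 2 (prior 1/4): the host has 3 equally likely choices, so probability 1/3; weight (1/4)·(1/3) = 1/12.
If it is in box 3 (prior 1/4): the host has no choice, probability 1; weight (1/4)·1 = 1/4.
The weights sum to 1/3.
So P(the gold coin in box 2 | the host opened box 1 and box 4) = (1/12) / (1/3) = 1/4.

1/4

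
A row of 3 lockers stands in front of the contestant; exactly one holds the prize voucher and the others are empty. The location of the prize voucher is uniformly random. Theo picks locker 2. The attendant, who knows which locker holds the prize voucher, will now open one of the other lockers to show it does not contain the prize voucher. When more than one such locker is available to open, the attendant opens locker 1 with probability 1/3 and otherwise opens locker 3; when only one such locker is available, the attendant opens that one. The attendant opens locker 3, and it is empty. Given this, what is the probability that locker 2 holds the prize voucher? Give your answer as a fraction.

2/5

Apply Bayes' rule, conditioning on where the prize voucher actually is.
If it is in locker 1 (prior 1/3): only locker 3 is available, probability 1; weight (1/3)·1 = 1/3.
If it is in locker 2 (prior 1/3): locker 1 is available but not opened, probability 2/3; weight (1/3)·(2/3) = 2/9.
If it is in locker 3 (prior 1/3): the attendant opened locker 3, so this case is ruled out; weight (1/3)·0 = 0.
The weights sum to 5/9.
So P(the prize voucher in locker 2 | the attendant opened locker 3) = (2/9) / (5/9) = 2/5.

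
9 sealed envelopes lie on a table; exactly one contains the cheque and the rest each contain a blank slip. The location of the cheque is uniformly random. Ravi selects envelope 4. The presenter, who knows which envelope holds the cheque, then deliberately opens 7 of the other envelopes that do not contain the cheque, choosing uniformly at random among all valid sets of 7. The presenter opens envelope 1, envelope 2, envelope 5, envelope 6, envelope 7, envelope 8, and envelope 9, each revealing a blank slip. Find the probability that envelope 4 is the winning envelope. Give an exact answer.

1/9

Consider each possible location of the cheque in turn.
If it is in any of envelopes 1, 2, 5, 6, 7, 8, and 9 (prior 1/9 each): that envelope was opened and seen not to hold the prize — ruled out; weight (1/9)·0 = 0 each.
If it is in envelope 3 (prior 1/9): the presenter has no choice, probability 1; weight (1/9)·1 = 1/9.
If it is in envelope 4 (prior 1/9): the presenter has 8 equally likely choices, so probability 1/8; weight (1/9)·(1/8) = 1/72.
The weights sum to 1/8.
So P(the cheque in envelope 4 | the presenter opened envelope 1, envelope 2, envelope 5, envelope 6, envelope 7, envelope 8, and envelope 9) = (1/72) / (1/8) = 1/9.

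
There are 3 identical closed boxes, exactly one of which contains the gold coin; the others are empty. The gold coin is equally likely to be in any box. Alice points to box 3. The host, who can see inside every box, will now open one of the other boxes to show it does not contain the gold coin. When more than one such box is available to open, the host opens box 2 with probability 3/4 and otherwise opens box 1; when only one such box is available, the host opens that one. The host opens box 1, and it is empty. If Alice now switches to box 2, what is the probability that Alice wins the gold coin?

Apply Bayes' rule, conditioning on where the gold coin actually is.
If it is in box 1 (prior 1/3): the host opened box 1, so this case is ruled out; weight (1/3)·0 = 0.
If it is in box 2 (prior 1/3): only box 1 is available, probability 1; weight (1/3)·1 = 1/3.
If it is in box 3 (prior 1/3): box 2 is available but not opened, probability 1/4; weight (1/3)·(1/4) = 1/12.
The weights sum to 5/12.
So P(the gold coin in box 2 | the host opened box 1) = (1/3) / (5/12) = 4/5.

4/5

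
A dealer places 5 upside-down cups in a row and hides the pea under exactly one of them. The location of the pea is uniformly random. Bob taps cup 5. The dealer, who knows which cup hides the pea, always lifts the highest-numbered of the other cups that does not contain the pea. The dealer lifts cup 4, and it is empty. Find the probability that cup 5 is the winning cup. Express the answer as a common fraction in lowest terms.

Consider each possible location of the pea in turn.
If it is under any of cups 1, 2, 3, and 5 (prior 1/5 each): cup 4 is the highest-numbered option available, probability 1; weight (1/5)·1 = 1/5 each.
If it is under cup 4 (prior 1/5): the dealer opened cup 4, so this case is ruled out; weight (1/5)·0 = 0.
The weights sum to 4/5.
So P(the pea under cup 5 | the dealer opened cup 4) = (1/5) / (4/5) = 1/4.

1/4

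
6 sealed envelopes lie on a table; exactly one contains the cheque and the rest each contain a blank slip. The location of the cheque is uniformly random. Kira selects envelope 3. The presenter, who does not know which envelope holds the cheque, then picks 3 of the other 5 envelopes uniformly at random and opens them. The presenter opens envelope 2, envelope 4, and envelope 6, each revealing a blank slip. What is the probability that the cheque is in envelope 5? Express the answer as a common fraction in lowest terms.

1/3

Apply Bayes' rule, conditioning on where the cheque actually is.
If it is in any of envelopes 1, 3, and 5 (prior 1/6 each): the presenter picks exactly this set with probability 1/10 regardless, and none is the prize; weight (1/6)·(1/10) = 1/60 each.
If it is in any of envelopes 2, 4, and 6 (prior 1/6 each): that envelope was opened and seen not to hold the prize — ruled out; weight (1/6)·0 = 0 each.
The weights sum to 1/20.
So P(the cheque in envelope 5 | the presenter opened envelope 2, envelope 4, and envelope 6) = (1/60) / (1/20) = 1/3.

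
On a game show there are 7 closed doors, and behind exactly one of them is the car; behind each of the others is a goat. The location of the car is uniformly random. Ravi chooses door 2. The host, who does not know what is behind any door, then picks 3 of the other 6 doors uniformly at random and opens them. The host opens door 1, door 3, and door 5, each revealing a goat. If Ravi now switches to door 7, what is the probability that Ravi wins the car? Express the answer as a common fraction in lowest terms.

1/4

Condition on the true location of the car.
If it is behind any of doors 1, 3, and 5 (prior 1/7 each): that door was opened and seen not to hold the prize — ruled out; weight (1/7)·0 = 0 each.
If it is behind any of doors 2, 4, 6, and 7 (prior 1/7 each): the host picks exactly this set with probability 1/20 regardless, and none is the prize; weight (1/7)·(1/20) = 1/140 each.
The weights sum to 1/35.
So P(the car behind door 7 | the host opened door 1, door 3, and door 5) = (1/140) / (1/35) = 1/4.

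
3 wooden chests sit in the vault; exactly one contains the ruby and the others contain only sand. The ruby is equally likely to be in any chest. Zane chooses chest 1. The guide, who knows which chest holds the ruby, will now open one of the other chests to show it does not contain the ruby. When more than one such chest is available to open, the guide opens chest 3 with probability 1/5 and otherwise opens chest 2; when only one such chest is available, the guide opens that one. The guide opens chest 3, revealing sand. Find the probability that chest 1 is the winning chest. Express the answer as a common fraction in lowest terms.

1/6

Condition on the true location of the ruby.
If it is in chest 1 (prior 1/3): chest 3 is available, opened with probability 1/5; weight (1/3)·(1/5) = 1/15.
If it is in chest 2 (prior 1/3): only chest 3 is available, probability 1; weight (1/3)·1 = 1/3.
If it is in chest 3 (prior 1/3): the guide opened chest 3, so this case is ruled out; weight (1/3)·0 = 0.
The weights sum to 2/5.
So P(the ruby in chest 1 | the guide opened chest 3) = (1/15) / (2/5) = 1/6.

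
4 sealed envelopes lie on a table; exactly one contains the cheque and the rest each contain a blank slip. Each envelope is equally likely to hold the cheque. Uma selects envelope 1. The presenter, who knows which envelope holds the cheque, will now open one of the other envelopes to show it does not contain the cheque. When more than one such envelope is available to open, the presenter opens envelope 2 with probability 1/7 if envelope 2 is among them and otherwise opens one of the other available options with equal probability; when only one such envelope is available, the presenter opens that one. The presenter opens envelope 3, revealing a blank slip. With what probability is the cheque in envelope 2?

7/25

Consider each possible location of the cheque in turn.
If it is in envelope 1 (prior 1/4): envelope 2 is available but not opened; envelope 3 gets probability (1 − 1/7)/2 = 3/7; weight (1/4)·(3/7) = 3/28.
If it is in envelope 2 (prior 1/4): envelope 2 holds the prize so is unavailable; the presenter chooses uniformly among the 2 others, probability 1/2; weight (1/4)·(1/2) = 1/8.
If it is in envelope 3 (prior 1/4): the presenter opened envelope 3, so this case is ruled out; weight (1/4)·0 = 0.
If it is in envelope 4 (prior 1/4): envelope 2 is available but not opened, probability 6/7; weight (1/4)·(6/7) = 3/14.
The weights sum to 25/56.
So P(the cheque in envelope 2 | the presenter opened envelope 3) = (1/8) / (25/56) = 7/25.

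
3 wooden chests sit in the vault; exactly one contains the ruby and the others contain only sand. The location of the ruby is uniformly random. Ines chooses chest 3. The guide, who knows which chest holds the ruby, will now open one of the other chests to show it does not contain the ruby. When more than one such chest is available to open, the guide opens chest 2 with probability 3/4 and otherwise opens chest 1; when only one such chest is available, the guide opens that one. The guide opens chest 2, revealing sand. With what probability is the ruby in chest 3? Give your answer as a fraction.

3/7

Condition on the true location of the ruby.
If it is in chest 1 (prior 1/3): only chest 2 is available, probability 1; weight (1/3)·1 = 1/3.
If it is in chest 2 (prior 1/3): the guide opened chest 2, so this case is ruled out; weight (1/3)·0 = 0.
If it is in chest 3 (prior 1/3): chest 2 is available, opened with probability 3/4; weight (1/3)·(3/4) = 1/4.
The weights sum to 7/12.
So P(the ruby in chest 3 | the guide opened chest 2) = (1/4) / (7/12) = 3/7.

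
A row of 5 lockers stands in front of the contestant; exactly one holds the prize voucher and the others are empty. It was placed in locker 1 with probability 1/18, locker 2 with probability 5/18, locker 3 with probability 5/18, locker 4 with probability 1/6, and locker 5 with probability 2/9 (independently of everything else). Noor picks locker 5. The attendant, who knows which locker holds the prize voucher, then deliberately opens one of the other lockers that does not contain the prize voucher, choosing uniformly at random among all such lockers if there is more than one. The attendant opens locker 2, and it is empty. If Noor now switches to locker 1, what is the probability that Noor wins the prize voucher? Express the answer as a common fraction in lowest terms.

1/12

Consider each possible location of the prize voucher in turn.
If it is in locker 1 (prior 1/18): the attendant has 3 equally likely choices, so probability 1/3; weight (1/18)·(1/3) = 1/54.
If it is in locker 2 (prior 5/18): the attendant opened locker 2, so this case is ruled out; weight (5/18)·0 = 0.
If it is in locker 3 (prior 5/18): the attendant has 3 equally likely choices, so probability 1/3; weight (5/18)·(1/3) = 5/54.
If it is in locker 4 (prior 1/6): the attendant has 3 equally likely choices, so probability 1/3; weight (1/6)·(1/3) = 1/18.
If it is in locker 5 (prior 2/9): the attendant has 4 equally likely choices, so probability 1/4; weight (2/9)·(1/4) = 1/18.
The weights sum to 2/9.
So P(the prize voucher in locker 1 | the attendant opened locker 2) = (1/54) / (2/9) = 1/12.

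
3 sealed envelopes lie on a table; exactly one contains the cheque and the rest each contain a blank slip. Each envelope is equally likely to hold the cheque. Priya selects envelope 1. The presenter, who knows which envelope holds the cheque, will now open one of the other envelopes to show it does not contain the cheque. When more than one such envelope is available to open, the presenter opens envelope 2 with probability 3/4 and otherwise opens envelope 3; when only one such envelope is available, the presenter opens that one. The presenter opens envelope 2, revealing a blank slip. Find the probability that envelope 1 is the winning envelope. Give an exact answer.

Consider each possible location of the cheque in turn.
If it is in envelope 1 (prior 1/3): envelope 2 is available, opened with probability 3/4; weight (1/3)·(3/4) = 1/4.
If it is in envelope 2 (prior 1/3): the presenter opened envelope 2, so this case is ruled out; weight (1/3)·0 = 0.
If it is in envelope 3 (prior 1/3): only envelope 2 is available, probability 1; weight (1/3)·1 = 1/3.
The weights sum to 7/12.
So P(the cheque in envelope 1 | the presenter opened envelope 2) = (1/4) / (7/12) = 3/7.

3/7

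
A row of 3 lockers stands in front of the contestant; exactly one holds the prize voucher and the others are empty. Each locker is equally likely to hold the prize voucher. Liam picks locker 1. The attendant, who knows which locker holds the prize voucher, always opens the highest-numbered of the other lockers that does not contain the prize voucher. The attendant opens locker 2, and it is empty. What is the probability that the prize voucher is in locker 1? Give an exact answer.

Consider each possible location of the prize voucher in turn.
If it is in locker 1 (prior 1/3): the attendant would have opened locker 3 instead, probability 0; weight (1/3)·0 = 0.
If it is in locker 2 (prior 1/3): the attendant opened locker 2, so this case is ruled out; weight (1/3)·0 = 0.
If it is in locker 3 (prior 1/3): locker 2 is the highest-numbered option available, probability 1; weight (1/3)·1 = 1/3.
The weights sum to 1/3.
So P(the prize voucher in locker 1 | the attendant opened locker 2) = 0 / (1/3) = 0.

0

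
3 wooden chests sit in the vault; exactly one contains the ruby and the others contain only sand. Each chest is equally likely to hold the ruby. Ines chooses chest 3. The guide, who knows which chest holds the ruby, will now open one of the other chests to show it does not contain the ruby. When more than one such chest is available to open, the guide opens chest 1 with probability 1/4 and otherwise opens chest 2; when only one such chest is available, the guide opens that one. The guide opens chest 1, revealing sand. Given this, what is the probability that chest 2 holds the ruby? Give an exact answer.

4/5

Consider each possible location of the ruby in turn.
If it is in chest 1 (prior 1/3): the guide opened chest 1, so this case is ruled out; weight (1/3)·0 = 0.
If it is in chest 2 (prior 1/3): only chest 1 is available, probability 1; weight (1/3)·1 = 1/3.
If it is in chest 3 (prior 1/3): chest 1 is available, opened with probability 1/4; weight (1/3)·(1/4) = 1/12.
The weights sum to 5/12.
So P(the ruby in chest 2 | the guide opened chest 1) = (1/3) / (5/12) = 4/5.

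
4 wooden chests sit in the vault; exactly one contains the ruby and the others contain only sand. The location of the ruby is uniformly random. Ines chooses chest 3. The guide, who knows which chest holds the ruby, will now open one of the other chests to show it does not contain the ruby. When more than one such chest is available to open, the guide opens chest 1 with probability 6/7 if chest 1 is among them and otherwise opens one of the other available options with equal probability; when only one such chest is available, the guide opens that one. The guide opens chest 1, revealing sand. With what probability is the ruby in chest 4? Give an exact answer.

1/3

Condition on the true location of the ruby.
If it is in chest 1 (prior 1/4): the guide opened chest 1, so this case is ruled out; weight (1/4)·0 = 0.
If it is in any of chests 2, 3, and 4 (prior 1/4 each): chest 1 is available, opened with probability 6/7; weight (1/4)·(6/7) = 3/14 each.
The weights sum to 9/14.
So P(the ruby in chest 4 | the guide opened chest 1) = (3/14) / (9/14) = 1/3.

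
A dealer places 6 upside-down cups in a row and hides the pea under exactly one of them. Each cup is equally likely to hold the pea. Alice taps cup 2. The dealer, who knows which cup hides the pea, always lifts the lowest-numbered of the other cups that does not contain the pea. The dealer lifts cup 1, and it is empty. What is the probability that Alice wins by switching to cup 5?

Condition on the true location of the pea.
If it is under cup 1 (prior 1/6): the dealer opened cup 1, so this case is ruled out; weight (1/6)·0 = 0.
If it is under any of cups 2, 3, 4, 5, and 6 (prior 1/6 each): cup 1 is the lowest-numbered option available, probability 1; weight (1/6)·1 = 1/6 each.
The weights sum to 5/6.
So P(the pea under cup 5 | the dealer opened cup 1) = (1/6) / (5/6) = 1/5.

1/5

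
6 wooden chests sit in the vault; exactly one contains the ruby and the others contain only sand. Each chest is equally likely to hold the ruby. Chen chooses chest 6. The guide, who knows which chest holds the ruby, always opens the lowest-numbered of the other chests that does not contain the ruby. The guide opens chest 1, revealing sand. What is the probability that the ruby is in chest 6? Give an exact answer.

Condition on the true location of the ruby.
If it is in chest 1 (prior 1/6): the guide opened chest 1, so this case is ruled out; weight (1/6)·0 = 0.
If it is in any of chests 2, 3, 4, 5, and 6 (prior 1/6 each): chest 1 is the lowest-numbered option available, probability 1; weight (1/6)·1 = 1/6 each.
The weights sum to 5/6.
So P(the ruby in chest 6 | the guide opened chest 1) = (1/6) / (5/6) = 1/5.

1/5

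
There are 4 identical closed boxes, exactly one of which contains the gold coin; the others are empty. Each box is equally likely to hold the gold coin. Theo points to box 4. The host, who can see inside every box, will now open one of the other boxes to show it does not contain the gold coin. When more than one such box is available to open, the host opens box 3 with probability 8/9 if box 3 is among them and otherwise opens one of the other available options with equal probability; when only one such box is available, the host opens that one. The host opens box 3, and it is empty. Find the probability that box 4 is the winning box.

Apply Bayes' rule, conditioning on where the gold coin actually is.
If it is in any of boxes 1, 2, and 4 (prior 1/4 each): box 3 is available, opened with probability 8/9; weight (1/4)·(8/9) = 2/9 each.
If it is in box 3 (prior 1/4): the host opened box 3, so this case is ruled out; weight (1/4)·0 = 0.
The weights sum to 2/3.
So P(the gold coin in box 4 | the host opened box 3) = (2/9) / (2/3) = 1/3.

1/3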